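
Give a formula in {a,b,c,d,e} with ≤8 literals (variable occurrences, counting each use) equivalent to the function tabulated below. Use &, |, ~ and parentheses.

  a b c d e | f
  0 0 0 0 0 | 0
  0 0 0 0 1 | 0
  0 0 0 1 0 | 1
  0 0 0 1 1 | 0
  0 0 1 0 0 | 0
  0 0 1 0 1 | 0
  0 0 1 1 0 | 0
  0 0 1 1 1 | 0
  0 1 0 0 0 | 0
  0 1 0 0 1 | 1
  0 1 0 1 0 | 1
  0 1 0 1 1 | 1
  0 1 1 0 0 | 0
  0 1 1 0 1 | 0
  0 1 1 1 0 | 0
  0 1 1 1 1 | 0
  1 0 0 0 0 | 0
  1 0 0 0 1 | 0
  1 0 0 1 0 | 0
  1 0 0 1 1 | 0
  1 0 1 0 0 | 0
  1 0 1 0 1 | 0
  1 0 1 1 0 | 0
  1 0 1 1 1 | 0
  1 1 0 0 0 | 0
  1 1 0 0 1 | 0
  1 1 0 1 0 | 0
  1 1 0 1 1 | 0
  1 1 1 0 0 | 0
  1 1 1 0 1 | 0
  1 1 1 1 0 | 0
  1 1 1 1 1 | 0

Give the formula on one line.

  (e | d) = 01110111011101110111011101110111
  ~e = 10101010101010101010101010101010
  (b | ~e) = 10101010111111111010101011111111
  ~a = 11111111111111110000000000000000
  ~c = 11110000111100001111000011110000
  (~a & ~c) = 11110000111100000000000000000000
  ((b | ~e) & (~a & ~c)) = 10100000111100000000000000000000
  ((e | d) & ((b | ~e) & (~a & ~c))) = 00100000011100000000000000000000

((e | d) & ((b | ~e) & (~a & ~c)))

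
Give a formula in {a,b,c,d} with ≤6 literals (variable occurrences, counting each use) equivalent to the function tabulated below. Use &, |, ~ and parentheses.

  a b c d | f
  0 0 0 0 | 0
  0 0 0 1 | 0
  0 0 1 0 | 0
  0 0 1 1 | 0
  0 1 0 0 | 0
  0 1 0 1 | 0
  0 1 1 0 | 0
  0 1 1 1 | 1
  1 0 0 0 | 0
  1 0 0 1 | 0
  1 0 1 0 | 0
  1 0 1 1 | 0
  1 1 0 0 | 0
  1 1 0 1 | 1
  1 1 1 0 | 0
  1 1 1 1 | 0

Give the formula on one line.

(((c | a) & (d & b)) & (~a | ~c))

  (c | a) = 0011001111111111
  (d & b) = 0000010100000101
  ((c | a) & (d & b)) = 0000000100000101
  ~a = 1111111100000000
  ~c = 1100110011001100
  (~a | ~c) = 1111111111001100
  (((c | a) & (d & b)) & (~a | ~c)) = 0000000100000100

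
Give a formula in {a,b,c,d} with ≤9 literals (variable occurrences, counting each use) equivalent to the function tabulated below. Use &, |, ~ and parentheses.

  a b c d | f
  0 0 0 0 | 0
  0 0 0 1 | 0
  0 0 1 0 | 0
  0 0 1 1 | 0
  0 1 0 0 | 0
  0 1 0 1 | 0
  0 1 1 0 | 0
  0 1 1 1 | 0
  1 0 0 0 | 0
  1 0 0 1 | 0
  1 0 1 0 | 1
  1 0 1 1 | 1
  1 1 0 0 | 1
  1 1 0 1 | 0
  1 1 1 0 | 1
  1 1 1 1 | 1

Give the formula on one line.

((a & c) | (b & ((~b | ~d) & a)))

  (a & c) = 0000000000110011
  ~b = 1111000011110000
  ~d = 1010101010101010
  (~b | ~d) = 1111101011111010
  ((~b | ~d) & a) = 0000000011111010
  (b & ((~b | ~d) & a)) = 0000000000001010
  ((a & c) | (b & ((~b | ~d) & a))) = 0000000000111011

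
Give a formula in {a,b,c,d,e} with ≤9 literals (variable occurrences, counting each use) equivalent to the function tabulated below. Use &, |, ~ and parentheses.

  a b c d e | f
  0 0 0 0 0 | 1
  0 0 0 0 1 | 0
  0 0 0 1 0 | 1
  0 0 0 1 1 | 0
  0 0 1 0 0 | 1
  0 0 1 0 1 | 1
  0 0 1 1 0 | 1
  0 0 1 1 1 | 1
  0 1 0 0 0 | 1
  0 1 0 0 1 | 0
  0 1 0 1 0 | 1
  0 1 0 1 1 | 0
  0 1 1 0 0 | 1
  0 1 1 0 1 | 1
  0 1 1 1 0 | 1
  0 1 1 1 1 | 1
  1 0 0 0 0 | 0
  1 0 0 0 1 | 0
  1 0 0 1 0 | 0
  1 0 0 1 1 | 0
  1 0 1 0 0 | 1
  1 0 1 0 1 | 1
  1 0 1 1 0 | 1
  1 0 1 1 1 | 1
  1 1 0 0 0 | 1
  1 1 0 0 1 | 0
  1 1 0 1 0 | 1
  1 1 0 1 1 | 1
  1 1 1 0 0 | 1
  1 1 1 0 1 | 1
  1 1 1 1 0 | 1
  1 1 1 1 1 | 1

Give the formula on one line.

((~e & (~a | b)) | (((~b | d) & (a & b)) | c))

  ~e = 10101010101010101010101010101010
  ~a = 11111111111111110000000000000000
  (~a | b) = 11111111111111110000000011111111
  (~e & (~a | b)) = 10101010101010100000000010101010
  ~b = 11111111000000001111111100000000
  (~b | d) = 11111111001100111111111100110011
  (a & b) = 00000000000000000000000011111111
  ((~b | d) & (a & b)) = 00000000000000000000000000110011
  (((~b | d) & (a & b)) | c) = 00001111000011110000111100111111
  ((~e & (~a | b)) | (((~b | d) & (a & b)) | c)) = 10101111101011110000111110111111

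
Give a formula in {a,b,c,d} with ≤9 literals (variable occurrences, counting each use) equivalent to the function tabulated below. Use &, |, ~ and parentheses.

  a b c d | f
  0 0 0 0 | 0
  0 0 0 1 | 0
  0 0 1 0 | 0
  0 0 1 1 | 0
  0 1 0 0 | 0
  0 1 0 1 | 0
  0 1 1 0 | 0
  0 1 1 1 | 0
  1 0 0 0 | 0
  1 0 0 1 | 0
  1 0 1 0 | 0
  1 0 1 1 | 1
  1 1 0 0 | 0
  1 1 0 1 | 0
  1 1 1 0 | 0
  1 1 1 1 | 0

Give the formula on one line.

(((a & c) | b) & (((d & a) & (a & ~b)) | (~b & ~a)))

  (a & c) = 0000000000110011
  ((a & c) | b) = 0000111100111111
  (d & a) = 0000000001010101
  ~b = 1111000011110000
  (a & ~b) = 0000000011110000
  ((d & a) & (a & ~b)) = 0000000001010000
  ~a = 1111111100000000
  (~b & ~a) = 1111000000000000
  (((d & a) & (a & ~b)) | (~b & ~a)) = 1111000001010000
  (((a & c) | b) & (((d & a) & (a & ~b)) | (~b & ~a))) = 0000000000010000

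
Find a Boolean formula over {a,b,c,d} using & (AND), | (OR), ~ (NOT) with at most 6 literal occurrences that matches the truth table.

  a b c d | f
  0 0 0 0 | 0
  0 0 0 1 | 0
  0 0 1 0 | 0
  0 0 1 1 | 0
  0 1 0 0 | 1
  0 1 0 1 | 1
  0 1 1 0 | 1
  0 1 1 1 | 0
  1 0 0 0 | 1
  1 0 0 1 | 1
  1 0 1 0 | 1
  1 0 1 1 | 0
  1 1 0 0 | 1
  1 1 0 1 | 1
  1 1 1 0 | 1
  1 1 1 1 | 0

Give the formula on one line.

  (c & b) = 0000001100000011
  ((c & b) | a) = 0000001111111111
  (b | ((c & b) | a)) = 0000111111111111
  ~c = 1100110011001100
  ~d = 1010101010101010
  (~c | ~d) = 1110111011101110
  ((b | ((c & b) | a)) & (~c | ~d)) = 0000111011101110

((b | ((c & b) | a)) & (~c | ~d))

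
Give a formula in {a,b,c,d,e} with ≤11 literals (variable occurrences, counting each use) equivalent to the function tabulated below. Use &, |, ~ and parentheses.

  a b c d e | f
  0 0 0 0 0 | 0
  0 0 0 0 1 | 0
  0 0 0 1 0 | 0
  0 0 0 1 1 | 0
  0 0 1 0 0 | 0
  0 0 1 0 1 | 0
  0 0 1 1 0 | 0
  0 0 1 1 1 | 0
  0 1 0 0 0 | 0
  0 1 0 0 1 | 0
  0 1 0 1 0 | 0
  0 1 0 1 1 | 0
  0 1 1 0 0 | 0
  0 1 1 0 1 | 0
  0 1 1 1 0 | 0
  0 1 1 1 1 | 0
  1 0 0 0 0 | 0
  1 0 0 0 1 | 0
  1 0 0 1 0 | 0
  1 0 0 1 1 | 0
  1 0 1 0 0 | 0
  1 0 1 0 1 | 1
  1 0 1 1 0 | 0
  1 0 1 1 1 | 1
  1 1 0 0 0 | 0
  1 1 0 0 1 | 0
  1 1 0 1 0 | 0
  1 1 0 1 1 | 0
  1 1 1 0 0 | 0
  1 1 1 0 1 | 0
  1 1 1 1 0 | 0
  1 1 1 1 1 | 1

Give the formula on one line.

  (a & c) = 00000000000000000000111100001111
  ~a = 11111111111111110000000000000000
  (~a & b) = 00000000111111110000000000000000
  ((a & c) | (~a & b)) = 00000000111111110000111100001111
  (((a & c) | (~a & b)) & e) = 00000000010101010000010100000101
  ~b = 11111111000000001111111100000000
  (d | ~b) = 11111111001100111111111100110011
  ((((a & c) | (~a & b)) & e) & (d | ~b)) = 00000000000100010000010100000001
  (((((a & c) | (~a & b)) & e) & (d | ~b)) & (a & c)) = 00000000000000000000010100000001

(((((a & c) | (~a & b)) & e) & (d | ~b)) & (a & c))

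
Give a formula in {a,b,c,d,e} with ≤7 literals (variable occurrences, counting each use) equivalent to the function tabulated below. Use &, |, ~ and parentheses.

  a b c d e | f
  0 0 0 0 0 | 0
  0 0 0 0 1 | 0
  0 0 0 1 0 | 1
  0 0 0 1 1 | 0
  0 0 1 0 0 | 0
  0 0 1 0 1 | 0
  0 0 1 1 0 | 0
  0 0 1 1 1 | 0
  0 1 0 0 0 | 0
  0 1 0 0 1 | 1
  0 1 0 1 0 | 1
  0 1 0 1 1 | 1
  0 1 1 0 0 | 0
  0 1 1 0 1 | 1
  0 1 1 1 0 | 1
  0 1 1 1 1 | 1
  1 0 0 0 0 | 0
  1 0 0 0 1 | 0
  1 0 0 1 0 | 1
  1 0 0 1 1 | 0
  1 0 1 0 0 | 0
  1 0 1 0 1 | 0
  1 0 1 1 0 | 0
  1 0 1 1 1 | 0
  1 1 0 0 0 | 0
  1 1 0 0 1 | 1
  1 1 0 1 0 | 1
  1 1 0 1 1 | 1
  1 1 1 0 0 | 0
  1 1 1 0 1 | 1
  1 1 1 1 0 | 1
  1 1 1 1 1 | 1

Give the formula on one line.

  (d | e) = 01110111011101110111011101110111
  ~c = 11110000111100001111000011110000
  ~e = 10101010101010101010101010101010
  (~c & ~e) = 10100000101000001010000010100000
  (b | (~c & ~e)) = 10100000111111111010000011111111
  ((d | e) & (b | (~c & ~e))) = 00100000011101110010000001110111

((d | e) & (b | (~c & ~e)))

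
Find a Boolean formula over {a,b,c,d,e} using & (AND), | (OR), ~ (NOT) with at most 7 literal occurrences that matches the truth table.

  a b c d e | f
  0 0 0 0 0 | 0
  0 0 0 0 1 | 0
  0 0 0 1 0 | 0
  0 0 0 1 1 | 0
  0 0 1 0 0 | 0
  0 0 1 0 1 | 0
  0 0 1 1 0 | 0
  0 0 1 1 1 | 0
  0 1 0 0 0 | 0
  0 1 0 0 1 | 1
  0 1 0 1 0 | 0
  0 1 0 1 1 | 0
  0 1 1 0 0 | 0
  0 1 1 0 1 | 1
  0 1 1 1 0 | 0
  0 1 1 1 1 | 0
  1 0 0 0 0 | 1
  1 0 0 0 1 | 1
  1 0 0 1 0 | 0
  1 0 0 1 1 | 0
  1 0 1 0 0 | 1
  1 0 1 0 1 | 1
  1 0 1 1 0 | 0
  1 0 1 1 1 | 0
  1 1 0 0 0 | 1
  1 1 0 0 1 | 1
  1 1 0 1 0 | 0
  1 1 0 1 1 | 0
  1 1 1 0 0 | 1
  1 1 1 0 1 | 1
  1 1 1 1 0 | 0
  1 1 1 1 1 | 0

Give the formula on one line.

((a | b) & ((e | a) & ~d))

  (a | b) = 00000000111111111111111111111111
  (e | a) = 01010101010101011111111111111111
  ~d = 11001100110011001100110011001100
  ((e | a) & ~d) = 01000100010001001100110011001100
  ((a | b) & ((e | a) & ~d)) = 00000000010001001100110011001100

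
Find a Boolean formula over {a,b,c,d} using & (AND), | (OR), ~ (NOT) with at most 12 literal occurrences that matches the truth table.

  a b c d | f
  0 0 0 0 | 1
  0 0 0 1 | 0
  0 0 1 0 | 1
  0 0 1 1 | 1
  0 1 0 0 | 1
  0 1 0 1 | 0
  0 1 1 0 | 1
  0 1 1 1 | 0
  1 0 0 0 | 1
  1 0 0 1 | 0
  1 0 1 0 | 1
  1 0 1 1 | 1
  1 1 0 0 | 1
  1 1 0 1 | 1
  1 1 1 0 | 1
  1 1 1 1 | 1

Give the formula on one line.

(((b & a) | ~d) | (((~d | ~b) | a) & ((~d & a) | c)))

  (b & a) = 0000000000001111
  ~d = 1010101010101010
  ((b & a) | ~d) = 1010101010101111
  ~b = 1111000011110000
  (~d | ~b) = 1111101011111010
  ((~d | ~b) | a) = 1111101011111111
  (~d & a) = 0000000010101010
  ((~d & a) | c) = 0011001110111011
  (((~d | ~b) | a) & ((~d & a) | c)) = 0011001010111011
  (((b & a) | ~d) | (((~d | ~b) | a) & ((~d & a) | c))) = 1011101010111111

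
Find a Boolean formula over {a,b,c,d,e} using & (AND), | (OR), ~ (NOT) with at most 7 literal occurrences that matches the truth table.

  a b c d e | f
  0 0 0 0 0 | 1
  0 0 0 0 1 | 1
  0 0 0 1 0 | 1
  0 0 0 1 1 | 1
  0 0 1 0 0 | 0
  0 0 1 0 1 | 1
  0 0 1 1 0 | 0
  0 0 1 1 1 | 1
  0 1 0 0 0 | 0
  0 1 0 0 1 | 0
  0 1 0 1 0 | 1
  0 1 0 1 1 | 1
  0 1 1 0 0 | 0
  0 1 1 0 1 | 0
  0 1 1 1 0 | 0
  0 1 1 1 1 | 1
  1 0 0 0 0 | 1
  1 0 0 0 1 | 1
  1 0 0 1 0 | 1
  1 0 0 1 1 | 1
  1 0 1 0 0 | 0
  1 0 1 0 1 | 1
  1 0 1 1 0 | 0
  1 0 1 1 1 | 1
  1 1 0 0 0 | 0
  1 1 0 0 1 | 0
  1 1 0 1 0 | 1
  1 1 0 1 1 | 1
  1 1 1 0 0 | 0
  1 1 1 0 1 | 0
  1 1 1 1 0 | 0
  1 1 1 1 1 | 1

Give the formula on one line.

  ~c = 11110000111100001111000011110000
  (e | ~c) = 11110101111101011111010111110101
  ~b = 11111111000000001111111100000000
  (d | ~b) = 11111111001100111111111100110011
  ((e | ~c) & (d | ~b)) = 11110101001100011111010100110001

((e | ~c) & (d | ~b))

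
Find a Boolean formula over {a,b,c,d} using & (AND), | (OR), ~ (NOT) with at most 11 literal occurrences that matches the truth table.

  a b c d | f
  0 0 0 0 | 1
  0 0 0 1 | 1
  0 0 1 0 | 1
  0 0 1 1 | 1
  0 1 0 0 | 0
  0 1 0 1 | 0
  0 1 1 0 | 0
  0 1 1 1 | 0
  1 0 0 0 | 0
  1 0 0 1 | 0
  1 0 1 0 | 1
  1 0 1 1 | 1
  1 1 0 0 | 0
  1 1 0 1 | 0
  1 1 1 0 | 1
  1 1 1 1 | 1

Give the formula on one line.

  ~b = 1111000011110000
  ~a = 1111111100000000
  (~b & ~a) = 1111000000000000
  ~d = 1010101010101010
  (~d | c) = 1011101110111011
  ((~d | c) | ~a) = 1111111110111011
  (b | ((~d | c) | ~a)) = 1111111110111111
  ((b | ((~d | c) | ~a)) & a) = 0000000010111111
  (c & ((b | ((~d | c) | ~a)) & a)) = 0000000000110011
  ((~b & ~a) | (c & ((b | ((~d | c) | ~a)) & a))) = 1111000000110011

((~b & ~a) | (c & ((b | ((~d | c) | ~a)) & a)))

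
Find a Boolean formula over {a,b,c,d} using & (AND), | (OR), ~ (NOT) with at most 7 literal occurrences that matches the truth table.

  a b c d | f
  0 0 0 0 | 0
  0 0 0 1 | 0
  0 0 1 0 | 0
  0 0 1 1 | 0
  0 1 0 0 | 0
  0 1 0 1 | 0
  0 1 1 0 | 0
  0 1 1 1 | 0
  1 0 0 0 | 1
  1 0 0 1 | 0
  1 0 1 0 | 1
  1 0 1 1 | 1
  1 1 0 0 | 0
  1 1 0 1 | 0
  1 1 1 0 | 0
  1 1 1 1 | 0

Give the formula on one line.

((c | ~d) & (a & ~b))

  ~d = 1010101010101010
  (c | ~d) = 1011101110111011
  ~b = 1111000011110000
  (a & ~b) = 0000000011110000
  ((c | ~d) & (a & ~b)) = 0000000010110000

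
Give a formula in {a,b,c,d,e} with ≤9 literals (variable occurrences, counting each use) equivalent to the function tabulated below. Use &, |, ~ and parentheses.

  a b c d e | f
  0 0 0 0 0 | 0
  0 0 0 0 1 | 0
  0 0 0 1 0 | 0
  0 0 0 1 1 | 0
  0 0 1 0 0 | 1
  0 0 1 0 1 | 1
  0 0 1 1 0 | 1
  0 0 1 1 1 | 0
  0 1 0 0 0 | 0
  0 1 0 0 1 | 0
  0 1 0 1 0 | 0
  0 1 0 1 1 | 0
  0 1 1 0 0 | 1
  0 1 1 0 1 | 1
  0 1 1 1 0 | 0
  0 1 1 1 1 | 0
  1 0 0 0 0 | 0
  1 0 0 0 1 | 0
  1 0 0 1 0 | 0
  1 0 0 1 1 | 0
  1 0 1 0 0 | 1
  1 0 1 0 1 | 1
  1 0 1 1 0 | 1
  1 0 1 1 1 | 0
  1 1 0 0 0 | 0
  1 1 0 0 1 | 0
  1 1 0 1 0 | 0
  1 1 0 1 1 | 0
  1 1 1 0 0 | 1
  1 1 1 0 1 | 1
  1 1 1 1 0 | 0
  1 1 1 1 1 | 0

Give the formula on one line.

((c & (~d | ~b)) & (b | (~e | ~d)))

  ~d = 11001100110011001100110011001100
  ~b = 11111111000000001111111100000000
  (~d | ~b) = 11111111110011001111111111001100
  (c & (~d | ~b)) = 00001111000011000000111100001100
  ~e = 10101010101010101010101010101010
  (~e | ~d) = 11101110111011101110111011101110
  (b | (~e | ~d)) = 11101110111111111110111011111111
  ((c & (~d | ~b)) & (b | (~e | ~d))) = 00001110000011000000111000001100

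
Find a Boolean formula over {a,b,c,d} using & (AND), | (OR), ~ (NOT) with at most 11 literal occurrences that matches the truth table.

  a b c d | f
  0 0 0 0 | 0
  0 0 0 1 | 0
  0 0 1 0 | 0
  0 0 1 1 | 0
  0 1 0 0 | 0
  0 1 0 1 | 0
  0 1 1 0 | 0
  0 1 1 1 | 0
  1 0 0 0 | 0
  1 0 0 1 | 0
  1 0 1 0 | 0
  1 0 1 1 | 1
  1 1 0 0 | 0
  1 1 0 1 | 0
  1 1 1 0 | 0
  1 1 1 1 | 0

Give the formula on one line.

(((d & ~b) & (c & d)) & ((~c | a) | ((c | a) & b)))

  ~b = 1111000011110000
  (d & ~b) = 0101000001010000
  (c & d) = 0001000100010001
  ((d & ~b) & (c & d)) = 0001000000010000
  ~c = 1100110011001100
  (~c | a) = 1100110011111111
  (c | a) = 0011001111111111
  ((c | a) & b) = 0000001100001111
  ((~c | a) | ((c | a) & b)) = 1100111111111111
  (((d & ~b) & (c & d)) & ((~c | a) | ((c | a) & b))) = 0000000000010000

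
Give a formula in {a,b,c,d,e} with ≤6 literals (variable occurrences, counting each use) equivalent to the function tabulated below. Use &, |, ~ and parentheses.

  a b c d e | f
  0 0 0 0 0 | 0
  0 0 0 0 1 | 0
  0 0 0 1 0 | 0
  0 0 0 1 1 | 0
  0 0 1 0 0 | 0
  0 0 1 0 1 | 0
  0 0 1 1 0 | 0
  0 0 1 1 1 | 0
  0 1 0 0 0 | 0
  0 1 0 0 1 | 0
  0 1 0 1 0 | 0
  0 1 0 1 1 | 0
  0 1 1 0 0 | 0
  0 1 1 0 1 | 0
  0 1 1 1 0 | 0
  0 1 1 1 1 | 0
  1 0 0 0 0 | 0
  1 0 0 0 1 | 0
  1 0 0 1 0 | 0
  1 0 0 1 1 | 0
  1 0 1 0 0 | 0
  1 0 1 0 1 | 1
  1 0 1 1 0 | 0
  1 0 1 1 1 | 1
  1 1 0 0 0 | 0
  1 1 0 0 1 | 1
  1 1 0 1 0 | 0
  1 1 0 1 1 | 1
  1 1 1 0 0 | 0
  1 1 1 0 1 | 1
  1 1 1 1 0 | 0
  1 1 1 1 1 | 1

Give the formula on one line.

  (a & e) = 00000000000000000101010101010101
  ~b = 11111111000000001111111100000000
  (c & ~b) = 00001111000000000000111100000000
  (b | (c & ~b)) = 00001111111111110000111111111111
  ((a & e) & (b | (c & ~b))) = 00000000000000000000010101010101

((a & e) & (b | (c & ~b)))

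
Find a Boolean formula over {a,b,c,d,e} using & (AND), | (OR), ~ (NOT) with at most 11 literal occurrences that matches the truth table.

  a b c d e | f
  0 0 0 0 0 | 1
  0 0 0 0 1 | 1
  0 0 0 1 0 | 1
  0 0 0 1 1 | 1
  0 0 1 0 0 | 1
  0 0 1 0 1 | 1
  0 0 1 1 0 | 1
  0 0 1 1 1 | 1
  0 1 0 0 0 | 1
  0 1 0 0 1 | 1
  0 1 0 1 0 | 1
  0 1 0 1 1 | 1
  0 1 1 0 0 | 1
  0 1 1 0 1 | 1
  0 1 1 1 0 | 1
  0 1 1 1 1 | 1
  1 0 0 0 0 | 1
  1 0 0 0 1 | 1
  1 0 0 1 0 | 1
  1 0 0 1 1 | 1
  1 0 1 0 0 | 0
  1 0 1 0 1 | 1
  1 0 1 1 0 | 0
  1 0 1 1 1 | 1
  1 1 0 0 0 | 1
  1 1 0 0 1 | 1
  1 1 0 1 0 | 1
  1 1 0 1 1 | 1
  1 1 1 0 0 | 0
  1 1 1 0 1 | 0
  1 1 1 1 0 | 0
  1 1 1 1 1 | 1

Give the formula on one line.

  ~a = 11111111111111110000000000000000
  ~c = 11110000111100001111000011110000
  (~c & a) = 00000000000000001111000011110000
  (~a | (~c & a)) = 11111111111111111111000011110000
  ~b = 11111111000000001111111100000000
  (d | ~b) = 11111111001100111111111100110011
  ~e = 10101010101010101010101010101010
  (~e & a) = 00000000000000001010101010101010
  ((d | ~b) | (~e & a)) = 11111111001100111111111110111011
  (((d | ~b) | (~e & a)) & e) = 01010101000100010101010100010001
  (~a | (((d | ~b) | (~e & a)) & e)) = 11111111111111110101010100010001
  ((~a | (~c & a)) | (~a | (((d | ~b) | (~e & a)) & e))) = 11111111111111111111010111110001

((~a | (~c & a)) | (~a | (((d | ~b) | (~e & a)) & e)))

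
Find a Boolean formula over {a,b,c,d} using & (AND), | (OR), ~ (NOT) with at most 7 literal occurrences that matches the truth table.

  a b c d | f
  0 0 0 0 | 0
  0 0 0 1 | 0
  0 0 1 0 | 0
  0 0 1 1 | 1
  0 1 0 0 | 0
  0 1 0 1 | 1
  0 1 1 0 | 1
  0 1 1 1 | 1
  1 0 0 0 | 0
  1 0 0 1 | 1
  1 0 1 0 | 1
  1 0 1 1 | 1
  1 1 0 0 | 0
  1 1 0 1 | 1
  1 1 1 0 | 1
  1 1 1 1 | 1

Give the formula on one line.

((c | d) & (((c & d) & ~b) | (a | b)))

  (c | d) = 0111011101110111
  (c & d) = 0001000100010001
  ~b = 1111000011110000
  ((c & d) & ~b) = 0001000000010000
  (a | b) = 0000111111111111
  (((c & d) & ~b) | (a | b)) = 0001111111111111
  ((c | d) & (((c & d) & ~b) | (a | b))) = 0001011101110111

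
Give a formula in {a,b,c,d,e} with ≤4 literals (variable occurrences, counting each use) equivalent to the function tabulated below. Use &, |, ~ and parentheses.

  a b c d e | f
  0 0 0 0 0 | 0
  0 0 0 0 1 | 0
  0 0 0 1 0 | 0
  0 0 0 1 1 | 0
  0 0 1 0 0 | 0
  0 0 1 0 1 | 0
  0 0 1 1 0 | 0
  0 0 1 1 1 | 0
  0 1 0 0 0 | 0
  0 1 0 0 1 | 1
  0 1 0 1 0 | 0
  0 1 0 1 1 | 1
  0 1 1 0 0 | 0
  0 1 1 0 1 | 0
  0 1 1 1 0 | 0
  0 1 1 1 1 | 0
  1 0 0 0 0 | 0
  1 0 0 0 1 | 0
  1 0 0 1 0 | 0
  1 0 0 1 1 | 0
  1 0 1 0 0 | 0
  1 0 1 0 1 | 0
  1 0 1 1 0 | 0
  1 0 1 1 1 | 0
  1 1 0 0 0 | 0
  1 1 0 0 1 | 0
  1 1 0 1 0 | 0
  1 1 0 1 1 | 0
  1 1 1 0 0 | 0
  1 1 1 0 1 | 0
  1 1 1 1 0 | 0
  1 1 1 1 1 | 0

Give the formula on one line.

(((~a & ~c) & b) & e)

  ~a = 11111111111111110000000000000000
  ~c = 11110000111100001111000011110000
  (~a & ~c) = 11110000111100000000000000000000
  ((~a & ~c) & b) = 00000000111100000000000000000000
  (((~a & ~c) & b) & e) = 00000000010100000000000000000000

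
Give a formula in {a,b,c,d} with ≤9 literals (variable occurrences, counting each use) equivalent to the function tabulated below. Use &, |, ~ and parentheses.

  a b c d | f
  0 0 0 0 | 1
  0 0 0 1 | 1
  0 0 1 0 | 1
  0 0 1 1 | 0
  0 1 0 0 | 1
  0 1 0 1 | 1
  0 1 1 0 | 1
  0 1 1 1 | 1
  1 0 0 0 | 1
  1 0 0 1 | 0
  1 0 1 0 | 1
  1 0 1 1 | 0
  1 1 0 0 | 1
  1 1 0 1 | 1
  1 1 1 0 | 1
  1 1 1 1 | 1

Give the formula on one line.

  ~d = 1010101010101010
  ~b = 1111000011110000
  (~d & ~b) = 1010000010100000
  ~a = 1111111100000000
  ((~d & ~b) | ~a) = 1111111110100000
  (((~d & ~b) | ~a) & ~b) = 1111000010100000
  ~c = 1100110011001100
  (~c & ~b) = 1100000011000000
  ((((~d & ~b) | ~a) & ~b) & (~c & ~b)) = 1100000010000000
  (b | ~d) = 1010111110101111
  (((((~d & ~b) | ~a) & ~b) & (~c & ~b)) | (b | ~d)) = 1110111110101111

(((((~d & ~b) | ~a) & ~b) & (~c & ~b)) | (b | ~d))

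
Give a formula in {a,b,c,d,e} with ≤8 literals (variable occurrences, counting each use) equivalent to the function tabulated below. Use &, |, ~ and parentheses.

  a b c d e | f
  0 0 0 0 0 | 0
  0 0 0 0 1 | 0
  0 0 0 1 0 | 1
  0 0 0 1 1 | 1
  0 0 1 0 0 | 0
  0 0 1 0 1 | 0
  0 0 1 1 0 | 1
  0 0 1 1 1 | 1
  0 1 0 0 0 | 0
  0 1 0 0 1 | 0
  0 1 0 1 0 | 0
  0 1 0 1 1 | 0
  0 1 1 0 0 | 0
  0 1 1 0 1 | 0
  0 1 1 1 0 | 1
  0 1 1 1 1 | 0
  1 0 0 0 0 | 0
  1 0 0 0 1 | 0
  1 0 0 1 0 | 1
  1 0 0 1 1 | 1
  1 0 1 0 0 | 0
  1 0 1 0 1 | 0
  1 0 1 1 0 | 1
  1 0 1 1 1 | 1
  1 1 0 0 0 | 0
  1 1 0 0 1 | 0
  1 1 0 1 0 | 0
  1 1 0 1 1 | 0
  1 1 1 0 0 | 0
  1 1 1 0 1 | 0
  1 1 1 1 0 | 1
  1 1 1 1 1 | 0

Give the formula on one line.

(d & ((~e & (c | (~e & ~d))) | ~b))

  ~e = 10101010101010101010101010101010
  ~d = 11001100110011001100110011001100
  (~e & ~d) = 10001000100010001000100010001000
  (c | (~e & ~d)) = 10001111100011111000111110001111
  (~e & (c | (~e & ~d))) = 10001010100010101000101010001010
  ~b = 11111111000000001111111100000000
  ((~e & (c | (~e & ~d))) | ~b) = 11111111100010101111111110001010
  (d & ((~e & (c | (~e & ~d))) | ~b)) = 00110011000000100011001100000010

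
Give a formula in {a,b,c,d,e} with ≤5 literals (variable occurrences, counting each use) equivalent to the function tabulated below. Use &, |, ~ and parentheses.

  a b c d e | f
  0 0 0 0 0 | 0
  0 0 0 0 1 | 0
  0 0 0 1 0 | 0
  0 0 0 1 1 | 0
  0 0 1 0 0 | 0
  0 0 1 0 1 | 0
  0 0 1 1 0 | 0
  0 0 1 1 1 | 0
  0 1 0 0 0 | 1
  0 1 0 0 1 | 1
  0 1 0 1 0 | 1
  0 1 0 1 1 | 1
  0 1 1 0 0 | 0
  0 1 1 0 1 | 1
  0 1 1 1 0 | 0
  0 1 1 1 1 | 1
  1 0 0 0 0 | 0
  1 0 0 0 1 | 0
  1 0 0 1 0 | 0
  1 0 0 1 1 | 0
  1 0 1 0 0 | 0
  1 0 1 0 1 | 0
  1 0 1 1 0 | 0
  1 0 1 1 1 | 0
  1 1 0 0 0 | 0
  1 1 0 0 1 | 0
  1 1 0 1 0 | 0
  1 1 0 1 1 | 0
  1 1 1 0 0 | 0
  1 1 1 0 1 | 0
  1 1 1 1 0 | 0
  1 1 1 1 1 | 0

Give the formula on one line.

  ~a = 11111111111111110000000000000000
  ~b = 11111111000000001111111100000000
  (~a | ~b) = 11111111111111111111111100000000
  ((~a | ~b) & b) = 00000000111111110000000000000000
  ~c = 11110000111100001111000011110000
  (~c | e) = 11110101111101011111010111110101
  (((~a | ~b) & b) & (~c | e)) = 00000000111101010000000000000000

(((~a | ~b) & b) & (~c | e))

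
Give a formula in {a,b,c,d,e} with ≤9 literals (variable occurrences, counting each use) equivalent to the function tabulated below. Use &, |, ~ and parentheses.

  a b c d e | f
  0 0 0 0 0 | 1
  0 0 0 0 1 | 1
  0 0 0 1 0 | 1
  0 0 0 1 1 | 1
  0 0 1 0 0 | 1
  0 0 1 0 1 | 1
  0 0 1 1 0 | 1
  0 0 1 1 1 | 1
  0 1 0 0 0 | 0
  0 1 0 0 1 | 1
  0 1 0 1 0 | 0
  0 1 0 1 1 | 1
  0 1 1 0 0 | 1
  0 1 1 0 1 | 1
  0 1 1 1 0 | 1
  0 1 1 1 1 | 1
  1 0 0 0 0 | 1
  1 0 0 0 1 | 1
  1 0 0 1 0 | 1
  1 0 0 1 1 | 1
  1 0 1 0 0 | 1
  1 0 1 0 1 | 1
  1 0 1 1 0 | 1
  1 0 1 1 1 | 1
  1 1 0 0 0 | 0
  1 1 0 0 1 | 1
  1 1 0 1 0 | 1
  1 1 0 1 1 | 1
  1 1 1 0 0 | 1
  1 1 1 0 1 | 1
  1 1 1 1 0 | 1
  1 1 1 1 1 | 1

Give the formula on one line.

(((c | d) & a) | (((~d & e) | (c & b)) | (e | ~b)))

  (c | d) = 00111111001111110011111100111111
  ((c | d) & a) = 00000000000000000011111100111111
  ~d = 11001100110011001100110011001100
  (~d & e) = 01000100010001000100010001000100
  (c & b) = 00000000000011110000000000001111
  ((~d & e) | (c & b)) = 01000100010011110100010001001111
  ~b = 11111111000000001111111100000000
  (e | ~b) = 11111111010101011111111101010101
  (((~d & e) | (c & b)) | (e | ~b)) = 11111111010111111111111101011111
  (((c | d) & a) | (((~d & e) | (c & b)) | (e | ~b))) = 11111111010111111111111101111111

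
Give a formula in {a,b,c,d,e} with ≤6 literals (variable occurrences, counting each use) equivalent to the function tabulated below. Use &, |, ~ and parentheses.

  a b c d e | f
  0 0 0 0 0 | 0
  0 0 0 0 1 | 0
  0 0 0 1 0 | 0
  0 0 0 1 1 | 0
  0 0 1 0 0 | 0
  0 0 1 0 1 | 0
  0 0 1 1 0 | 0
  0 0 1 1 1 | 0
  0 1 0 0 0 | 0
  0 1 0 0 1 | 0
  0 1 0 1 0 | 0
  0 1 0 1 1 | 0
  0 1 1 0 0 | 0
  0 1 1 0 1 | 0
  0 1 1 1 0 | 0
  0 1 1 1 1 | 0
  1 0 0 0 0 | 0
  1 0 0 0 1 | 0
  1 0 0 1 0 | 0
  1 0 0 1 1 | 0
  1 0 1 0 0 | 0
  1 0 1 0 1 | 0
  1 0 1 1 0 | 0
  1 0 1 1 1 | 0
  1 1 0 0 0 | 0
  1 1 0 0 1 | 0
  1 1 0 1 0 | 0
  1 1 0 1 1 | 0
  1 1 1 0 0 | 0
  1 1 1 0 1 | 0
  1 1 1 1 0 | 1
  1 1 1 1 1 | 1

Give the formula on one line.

((b & c) & ((d & a) & c))

  (b & c) = 00000000000011110000000000001111
  (d & a) = 00000000000000000011001100110011
  ((d & a) & c) = 00000000000000000000001100000011
  ((b & c) & ((d & a) & c)) = 00000000000000000000000000000011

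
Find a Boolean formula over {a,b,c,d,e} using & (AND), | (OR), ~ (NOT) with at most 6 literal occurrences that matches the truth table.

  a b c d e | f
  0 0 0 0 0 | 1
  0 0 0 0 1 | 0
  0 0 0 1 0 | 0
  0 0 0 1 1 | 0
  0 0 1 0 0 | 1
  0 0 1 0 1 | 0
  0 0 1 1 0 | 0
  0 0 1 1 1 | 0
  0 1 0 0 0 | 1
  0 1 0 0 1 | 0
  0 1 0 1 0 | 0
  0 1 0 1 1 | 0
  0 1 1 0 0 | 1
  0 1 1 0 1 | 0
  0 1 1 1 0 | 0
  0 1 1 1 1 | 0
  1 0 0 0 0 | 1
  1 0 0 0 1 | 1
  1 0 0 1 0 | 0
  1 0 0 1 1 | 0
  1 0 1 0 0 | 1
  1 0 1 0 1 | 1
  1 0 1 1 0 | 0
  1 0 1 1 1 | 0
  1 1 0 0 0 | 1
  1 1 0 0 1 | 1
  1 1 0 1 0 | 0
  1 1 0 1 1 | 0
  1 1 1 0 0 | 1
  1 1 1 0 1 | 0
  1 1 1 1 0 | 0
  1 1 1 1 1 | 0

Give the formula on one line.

((((~b | ~c) & a) | (~d & ~e)) & ~d)

  ~b = 11111111000000001111111100000000
  ~c = 11110000111100001111000011110000
  (~b | ~c) = 11111111111100001111111111110000
  ((~b | ~c) & a) = 00000000000000001111111111110000
  ~d = 11001100110011001100110011001100
  ~e = 10101010101010101010101010101010
  (~d & ~e) = 10001000100010001000100010001000
  (((~b | ~c) & a) | (~d & ~e)) = 10001000100010001111111111111000
  ((((~b | ~c) & a) | (~d & ~e)) & ~d) = 10001000100010001100110011001000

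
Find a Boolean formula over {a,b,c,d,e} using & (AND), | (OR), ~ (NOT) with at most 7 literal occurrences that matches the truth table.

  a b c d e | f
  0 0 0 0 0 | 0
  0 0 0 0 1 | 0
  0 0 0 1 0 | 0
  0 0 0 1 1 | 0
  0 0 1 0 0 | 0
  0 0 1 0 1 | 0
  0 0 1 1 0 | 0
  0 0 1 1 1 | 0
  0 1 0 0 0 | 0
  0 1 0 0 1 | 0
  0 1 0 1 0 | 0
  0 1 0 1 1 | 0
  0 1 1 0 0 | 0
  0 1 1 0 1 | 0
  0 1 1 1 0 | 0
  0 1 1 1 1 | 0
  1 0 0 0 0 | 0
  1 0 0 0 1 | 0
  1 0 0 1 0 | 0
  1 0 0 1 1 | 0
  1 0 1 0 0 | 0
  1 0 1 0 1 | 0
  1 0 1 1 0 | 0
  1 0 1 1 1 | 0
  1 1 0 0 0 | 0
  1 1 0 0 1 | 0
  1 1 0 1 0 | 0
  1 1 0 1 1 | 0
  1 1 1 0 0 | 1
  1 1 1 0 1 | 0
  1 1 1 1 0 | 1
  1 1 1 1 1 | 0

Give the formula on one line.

  ~e = 10101010101010101010101010101010
  (~e & b) = 00000000101010100000000010101010
  (a & (~e & b)) = 00000000000000000000000010101010
  (c & (a & (~e & b))) = 00000000000000000000000000001010

(c & (a & (~e & b)))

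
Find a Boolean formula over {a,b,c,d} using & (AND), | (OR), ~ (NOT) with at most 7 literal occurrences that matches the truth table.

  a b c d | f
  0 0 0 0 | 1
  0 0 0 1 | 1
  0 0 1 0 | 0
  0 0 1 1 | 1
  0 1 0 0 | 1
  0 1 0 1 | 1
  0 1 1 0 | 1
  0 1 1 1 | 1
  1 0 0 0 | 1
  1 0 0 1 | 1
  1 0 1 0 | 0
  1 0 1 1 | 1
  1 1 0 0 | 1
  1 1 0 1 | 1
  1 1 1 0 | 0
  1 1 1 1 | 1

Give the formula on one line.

((~c | (b & (~a & ~d))) | d)

  ~c = 1100110011001100
  ~a = 1111111100000000
  ~d = 1010101010101010
  (~a & ~d) = 1010101000000000
  (b & (~a & ~d)) = 0000101000000000
  (~c | (b & (~a & ~d))) = 1100111011001100
  ((~c | (b & (~a & ~d))) | d) = 1101111111011101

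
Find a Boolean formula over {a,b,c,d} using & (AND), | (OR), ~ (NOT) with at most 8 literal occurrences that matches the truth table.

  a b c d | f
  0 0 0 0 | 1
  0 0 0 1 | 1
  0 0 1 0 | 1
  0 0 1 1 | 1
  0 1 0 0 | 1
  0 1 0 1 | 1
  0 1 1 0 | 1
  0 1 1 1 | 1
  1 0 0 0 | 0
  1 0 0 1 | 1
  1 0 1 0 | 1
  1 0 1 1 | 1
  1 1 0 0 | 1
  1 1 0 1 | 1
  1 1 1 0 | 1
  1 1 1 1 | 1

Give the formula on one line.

(((a & (c | b)) | d) | ~a)

  (c | b) = 0011111100111111
  (a & (c | b)) = 0000000000111111
  ((a & (c | b)) | d) = 0101010101111111
  ~a = 1111111100000000
  (((a & (c | b)) | d) | ~a) = 1111111101111111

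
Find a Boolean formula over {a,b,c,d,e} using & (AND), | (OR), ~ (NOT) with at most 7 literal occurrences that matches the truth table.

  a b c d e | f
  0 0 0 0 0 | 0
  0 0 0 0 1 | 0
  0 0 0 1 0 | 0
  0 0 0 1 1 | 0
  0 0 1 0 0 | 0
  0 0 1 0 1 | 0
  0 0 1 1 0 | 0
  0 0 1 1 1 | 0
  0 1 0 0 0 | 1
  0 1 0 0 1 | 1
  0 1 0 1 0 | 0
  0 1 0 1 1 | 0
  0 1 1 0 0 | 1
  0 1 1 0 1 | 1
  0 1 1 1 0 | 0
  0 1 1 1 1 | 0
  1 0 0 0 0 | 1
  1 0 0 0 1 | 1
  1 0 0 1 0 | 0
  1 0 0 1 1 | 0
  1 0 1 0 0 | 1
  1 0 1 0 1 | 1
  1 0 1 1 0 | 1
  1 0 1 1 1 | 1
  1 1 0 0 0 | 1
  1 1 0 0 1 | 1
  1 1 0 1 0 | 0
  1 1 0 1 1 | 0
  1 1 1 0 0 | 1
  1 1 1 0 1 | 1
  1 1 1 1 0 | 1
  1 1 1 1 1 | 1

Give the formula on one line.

  ~d = 11001100110011001100110011001100
  (~d & b) = 00000000110011000000000011001100
  (a | (~d & b)) = 00000000110011001111111111111111
  ~a = 11111111111111110000000000000000
  (c | ~a) = 11111111111111110000111100001111
  (~d | (c | ~a)) = 11111111111111111100111111001111
  ((a | (~d & b)) & (~d | (c | ~a))) = 00000000110011001100111111001111

((a | (~d & b)) & (~d | (c | ~a)))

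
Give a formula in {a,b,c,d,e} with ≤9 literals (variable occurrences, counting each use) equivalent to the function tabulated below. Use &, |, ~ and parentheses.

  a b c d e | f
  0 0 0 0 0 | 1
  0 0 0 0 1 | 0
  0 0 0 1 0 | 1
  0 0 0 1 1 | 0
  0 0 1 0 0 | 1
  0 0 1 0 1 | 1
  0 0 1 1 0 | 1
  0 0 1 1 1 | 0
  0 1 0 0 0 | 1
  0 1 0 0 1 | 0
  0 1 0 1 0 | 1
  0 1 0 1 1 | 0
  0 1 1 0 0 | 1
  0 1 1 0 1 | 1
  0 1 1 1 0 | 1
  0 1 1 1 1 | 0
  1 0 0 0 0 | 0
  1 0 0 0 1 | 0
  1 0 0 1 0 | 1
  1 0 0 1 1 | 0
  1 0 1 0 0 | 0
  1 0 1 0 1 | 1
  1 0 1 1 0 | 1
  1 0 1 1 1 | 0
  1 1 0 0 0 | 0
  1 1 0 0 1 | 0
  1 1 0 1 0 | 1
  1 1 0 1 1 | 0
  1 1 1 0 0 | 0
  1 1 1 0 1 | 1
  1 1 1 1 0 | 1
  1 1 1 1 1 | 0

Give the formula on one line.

((d | (~a | e)) & (~e | (~d & c)))

  ~a = 11111111111111110000000000000000
  (~a | e) = 11111111111111110101010101010101
  (d | (~a | e)) = 11111111111111110111011101110111
  ~e = 10101010101010101010101010101010
  ~d = 11001100110011001100110011001100
  (~d & c) = 00001100000011000000110000001100
  (~e | (~d & c)) = 10101110101011101010111010101110
  ((d | (~a | e)) & (~e | (~d & c))) = 10101110101011100010011000100110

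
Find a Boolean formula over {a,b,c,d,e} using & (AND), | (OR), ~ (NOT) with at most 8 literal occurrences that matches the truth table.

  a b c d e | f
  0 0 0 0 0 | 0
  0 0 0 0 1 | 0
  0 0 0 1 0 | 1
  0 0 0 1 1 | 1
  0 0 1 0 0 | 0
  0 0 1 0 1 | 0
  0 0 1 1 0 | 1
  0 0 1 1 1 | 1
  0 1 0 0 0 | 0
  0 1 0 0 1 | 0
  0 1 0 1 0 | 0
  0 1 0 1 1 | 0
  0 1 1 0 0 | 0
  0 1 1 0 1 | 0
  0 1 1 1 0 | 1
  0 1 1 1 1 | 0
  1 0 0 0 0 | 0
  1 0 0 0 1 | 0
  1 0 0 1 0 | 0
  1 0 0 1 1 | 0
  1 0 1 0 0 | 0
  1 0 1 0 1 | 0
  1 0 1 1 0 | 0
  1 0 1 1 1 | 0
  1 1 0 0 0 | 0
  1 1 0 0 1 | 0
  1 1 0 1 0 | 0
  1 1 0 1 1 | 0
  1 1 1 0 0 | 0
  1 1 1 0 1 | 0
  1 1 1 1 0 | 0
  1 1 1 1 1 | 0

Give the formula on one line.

  ~b = 11111111000000001111111100000000
  ~e = 10101010101010101010101010101010
  (c & b) = 00000000000011110000000000001111
  (~e & (c & b)) = 00000000000010100000000000001010
  (~b | (~e & (c & b))) = 11111111000010101111111100001010
  ~a = 11111111111111110000000000000000
  (d & ~a) = 00110011001100110000000000000000
  ((~b | (~e & (c & b))) & (d & ~a)) = 00110011000000100000000000000000

((~b | (~e & (c & b))) & (d & ~a))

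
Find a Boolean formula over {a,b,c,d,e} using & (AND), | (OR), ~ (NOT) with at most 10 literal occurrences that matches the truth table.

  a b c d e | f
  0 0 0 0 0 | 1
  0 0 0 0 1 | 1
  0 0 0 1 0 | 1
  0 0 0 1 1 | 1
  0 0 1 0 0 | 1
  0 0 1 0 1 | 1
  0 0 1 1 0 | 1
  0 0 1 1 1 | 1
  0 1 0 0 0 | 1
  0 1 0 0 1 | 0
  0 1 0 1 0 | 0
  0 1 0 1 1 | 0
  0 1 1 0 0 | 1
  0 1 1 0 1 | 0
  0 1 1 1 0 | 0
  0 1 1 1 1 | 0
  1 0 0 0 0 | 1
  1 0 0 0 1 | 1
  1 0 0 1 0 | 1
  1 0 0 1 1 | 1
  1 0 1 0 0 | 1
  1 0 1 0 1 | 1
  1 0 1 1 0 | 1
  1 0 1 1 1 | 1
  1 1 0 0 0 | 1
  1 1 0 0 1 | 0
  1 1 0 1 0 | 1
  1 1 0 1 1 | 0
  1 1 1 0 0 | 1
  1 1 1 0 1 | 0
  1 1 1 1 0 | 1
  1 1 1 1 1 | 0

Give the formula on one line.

((((a | ~d) | (e & ~b)) & ((~b & a) | ~e)) | ~b)

  ~d = 11001100110011001100110011001100
  (a | ~d) = 11001100110011001111111111111111
  ~b = 11111111000000001111111100000000
  (e & ~b) = 01010101000000000101010100000000
  ((a | ~d) | (e & ~b)) = 11011101110011001111111111111111
  (~b & a) = 00000000000000001111111100000000
  ~e = 10101010101010101010101010101010
  ((~b & a) | ~e) = 10101010101010101111111110101010
  (((a | ~d) | (e & ~b)) & ((~b & a) | ~e)) = 10001000100010001111111110101010
  ((((a | ~d) | (e & ~b)) & ((~b & a) | ~e)) | ~b) = 11111111100010001111111110101010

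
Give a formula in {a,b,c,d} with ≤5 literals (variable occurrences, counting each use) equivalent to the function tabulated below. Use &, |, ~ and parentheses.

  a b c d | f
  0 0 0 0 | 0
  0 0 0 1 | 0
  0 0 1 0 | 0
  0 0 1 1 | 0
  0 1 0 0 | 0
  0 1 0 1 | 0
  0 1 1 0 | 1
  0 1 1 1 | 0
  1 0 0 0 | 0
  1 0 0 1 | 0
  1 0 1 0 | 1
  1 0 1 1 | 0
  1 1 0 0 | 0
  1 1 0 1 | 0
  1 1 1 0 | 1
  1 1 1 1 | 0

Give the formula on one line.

((~d | ~c) & ((a | b) & c))

  ~d = 1010101010101010
  ~c = 1100110011001100
  (~d | ~c) = 1110111011101110
  (a | b) = 0000111111111111
  ((a | b) & c) = 0000001100110011
  ((~d | ~c) & ((a | b) & c)) = 0000001000100010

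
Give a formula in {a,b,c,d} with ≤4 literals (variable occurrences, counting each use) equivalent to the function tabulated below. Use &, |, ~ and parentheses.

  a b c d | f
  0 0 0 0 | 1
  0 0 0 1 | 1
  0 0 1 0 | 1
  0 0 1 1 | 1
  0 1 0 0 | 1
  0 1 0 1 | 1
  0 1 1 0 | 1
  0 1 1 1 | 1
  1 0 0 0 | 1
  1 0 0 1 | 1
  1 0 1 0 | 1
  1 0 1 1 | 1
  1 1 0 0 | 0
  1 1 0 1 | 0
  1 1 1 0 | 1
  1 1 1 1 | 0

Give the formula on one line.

  ~d = 1010101010101010
  (c & ~d) = 0010001000100010
  ~a = 1111111100000000
  ~b = 1111000011110000
  (~a | ~b) = 1111111111110000
  ((c & ~d) | (~a | ~b)) = 1111111111110010

((c & ~d) | (~a | ~b))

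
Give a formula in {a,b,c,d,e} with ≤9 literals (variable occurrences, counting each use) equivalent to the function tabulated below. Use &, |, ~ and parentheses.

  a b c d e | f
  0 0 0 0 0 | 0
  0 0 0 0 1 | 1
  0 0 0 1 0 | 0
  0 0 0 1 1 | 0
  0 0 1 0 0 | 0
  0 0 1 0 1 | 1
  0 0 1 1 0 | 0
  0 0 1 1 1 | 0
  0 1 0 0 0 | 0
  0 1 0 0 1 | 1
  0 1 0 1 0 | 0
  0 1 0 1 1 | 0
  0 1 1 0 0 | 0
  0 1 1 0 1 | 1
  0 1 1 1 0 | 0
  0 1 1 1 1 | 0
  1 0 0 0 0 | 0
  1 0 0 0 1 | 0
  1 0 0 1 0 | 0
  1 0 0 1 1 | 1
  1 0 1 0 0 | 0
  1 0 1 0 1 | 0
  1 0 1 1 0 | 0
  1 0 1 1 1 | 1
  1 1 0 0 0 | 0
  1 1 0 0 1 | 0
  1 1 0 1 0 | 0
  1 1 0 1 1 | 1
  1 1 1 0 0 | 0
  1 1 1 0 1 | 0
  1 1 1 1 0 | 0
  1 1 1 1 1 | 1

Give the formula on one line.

(e & (((~e | a) | ~d) & ((d & ((b & ~d) | e)) | ~a)))

  ~e = 10101010101010101010101010101010
  (~e | a) = 10101010101010101111111111111111
  ~d = 11001100110011001100110011001100
  ((~e | a) | ~d) = 11101110111011101111111111111111
  (b & ~d) = 00000000110011000000000011001100
  ((b & ~d) | e) = 01010101110111010101010111011101
  (d & ((b & ~d) | e)) = 00010001000100010001000100010001
  ~a = 11111111111111110000000000000000
  ((d & ((b & ~d) | e)) | ~a) = 11111111111111110001000100010001
  (((~e | a) | ~d) & ((d & ((b & ~d) | e)) | ~a)) = 11101110111011100001000100010001
  (e & (((~e | a) | ~d) & ((d & ((b & ~d) | e)) | ~a))) = 01000100010001000001000100010001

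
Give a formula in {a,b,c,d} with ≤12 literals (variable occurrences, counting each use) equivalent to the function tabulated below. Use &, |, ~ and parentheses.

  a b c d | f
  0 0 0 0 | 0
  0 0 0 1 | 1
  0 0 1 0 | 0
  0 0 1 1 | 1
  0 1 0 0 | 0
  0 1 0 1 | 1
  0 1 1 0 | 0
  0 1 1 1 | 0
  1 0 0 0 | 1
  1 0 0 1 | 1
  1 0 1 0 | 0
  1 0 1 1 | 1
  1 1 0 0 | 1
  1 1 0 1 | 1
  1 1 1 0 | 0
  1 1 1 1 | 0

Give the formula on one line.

  ~c = 1100110011001100
  ~b = 1111000011110000
  (~c | ~b) = 1111110011111100
  ((~c | ~b) & d) = 0101010001010100
  (~b & d) = 0101000001010000
  ~a = 1111111100000000
  ((~b & d) | ~a) = 1111111101010000
  (a & ((~b & d) | ~a)) = 0000000001010000
  ((a & ((~b & d) | ~a)) | ~c) = 1100110011011100
  (((a & ((~b & d) | ~a)) | ~c) & a) = 0000000011011100
  (((~c | ~b) & d) | (((a & ((~b & d) | ~a)) | ~c) & a)) = 0101010011011100

(((~c | ~b) & d) | (((a & ((~b & d) | ~a)) | ~c) & a))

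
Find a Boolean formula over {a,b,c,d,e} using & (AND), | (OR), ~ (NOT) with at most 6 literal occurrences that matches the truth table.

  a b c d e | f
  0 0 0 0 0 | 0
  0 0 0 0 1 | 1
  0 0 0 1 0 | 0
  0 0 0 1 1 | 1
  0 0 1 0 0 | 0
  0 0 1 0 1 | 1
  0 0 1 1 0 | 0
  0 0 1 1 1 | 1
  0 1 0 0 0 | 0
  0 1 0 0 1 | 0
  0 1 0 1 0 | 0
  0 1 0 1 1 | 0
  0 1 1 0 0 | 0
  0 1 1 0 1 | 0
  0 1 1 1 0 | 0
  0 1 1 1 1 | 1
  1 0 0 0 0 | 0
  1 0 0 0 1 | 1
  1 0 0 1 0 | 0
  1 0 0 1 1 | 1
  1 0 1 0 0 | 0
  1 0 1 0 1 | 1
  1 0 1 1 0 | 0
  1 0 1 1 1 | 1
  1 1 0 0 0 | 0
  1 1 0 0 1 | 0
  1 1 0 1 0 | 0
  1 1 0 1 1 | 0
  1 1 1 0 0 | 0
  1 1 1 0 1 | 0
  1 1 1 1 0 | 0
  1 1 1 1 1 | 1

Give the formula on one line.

  (d & e) = 00010001000100010001000100010001
  ((d & e) & c) = 00000001000000010000000100000001
  ~b = 11111111000000001111111100000000
  (((d & e) & c) | ~b) = 11111111000000011111111100000001
  ((((d & e) & c) | ~b) & e) = 01010101000000010101010100000001

((((d & e) & c) | ~b) & e)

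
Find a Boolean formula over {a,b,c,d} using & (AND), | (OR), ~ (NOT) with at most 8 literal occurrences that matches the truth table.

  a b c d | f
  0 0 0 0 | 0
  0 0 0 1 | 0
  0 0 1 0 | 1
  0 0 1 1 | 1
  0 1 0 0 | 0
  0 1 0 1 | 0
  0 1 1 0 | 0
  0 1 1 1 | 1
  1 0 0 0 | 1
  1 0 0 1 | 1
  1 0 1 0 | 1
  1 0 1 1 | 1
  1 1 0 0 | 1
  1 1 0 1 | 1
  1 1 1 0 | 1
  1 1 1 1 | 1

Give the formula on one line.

(a | (((a | d) | ~b) & c))

  (a | d) = 0101010111111111
  ~b = 1111000011110000
  ((a | d) | ~b) = 1111010111111111
  (((a | d) | ~b) & c) = 0011000100110011
  (a | (((a | d) | ~b) & c)) = 0011000111111111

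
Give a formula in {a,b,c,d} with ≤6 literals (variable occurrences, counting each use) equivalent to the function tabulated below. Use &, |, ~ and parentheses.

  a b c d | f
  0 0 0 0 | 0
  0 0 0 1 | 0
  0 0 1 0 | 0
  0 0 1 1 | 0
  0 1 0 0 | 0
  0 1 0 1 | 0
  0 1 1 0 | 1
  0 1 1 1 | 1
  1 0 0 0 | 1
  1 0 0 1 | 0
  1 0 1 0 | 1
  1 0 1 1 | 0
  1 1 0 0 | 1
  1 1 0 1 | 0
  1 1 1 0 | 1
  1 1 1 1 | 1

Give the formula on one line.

((~d & a) | (c & b))

  ~d = 1010101010101010
  (~d & a) = 0000000010101010
  (c & b) = 0000001100000011
  ((~d & a) | (c & b)) = 0000001110101011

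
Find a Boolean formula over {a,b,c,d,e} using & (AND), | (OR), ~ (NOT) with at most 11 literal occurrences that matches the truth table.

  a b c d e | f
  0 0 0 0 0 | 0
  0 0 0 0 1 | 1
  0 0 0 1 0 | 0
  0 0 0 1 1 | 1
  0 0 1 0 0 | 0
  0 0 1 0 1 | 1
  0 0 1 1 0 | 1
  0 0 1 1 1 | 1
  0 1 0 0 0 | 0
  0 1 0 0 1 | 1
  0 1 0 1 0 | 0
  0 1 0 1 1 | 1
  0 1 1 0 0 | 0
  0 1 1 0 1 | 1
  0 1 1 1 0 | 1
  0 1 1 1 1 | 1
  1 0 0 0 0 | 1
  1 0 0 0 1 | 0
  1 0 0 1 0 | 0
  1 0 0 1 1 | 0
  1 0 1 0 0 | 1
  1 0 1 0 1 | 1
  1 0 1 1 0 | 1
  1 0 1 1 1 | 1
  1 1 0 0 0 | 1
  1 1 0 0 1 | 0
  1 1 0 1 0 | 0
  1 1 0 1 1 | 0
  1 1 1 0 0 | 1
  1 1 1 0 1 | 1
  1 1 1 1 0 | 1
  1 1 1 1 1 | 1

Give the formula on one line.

(((((~d & ~e) | c) | ~a) & (a | e)) | (~a & (d & c)))

  ~d = 11001100110011001100110011001100
  ~e = 10101010101010101010101010101010
  (~d & ~e) = 10001000100010001000100010001000
  ((~d & ~e) | c) = 10001111100011111000111110001111
  ~a = 11111111111111110000000000000000
  (((~d & ~e) | c) | ~a) = 11111111111111111000111110001111
  (a | e) = 01010101010101011111111111111111
  ((((~d & ~e) | c) | ~a) & (a | e)) = 01010101010101011000111110001111
  (d & c) = 00000011000000110000001100000011
  (~a & (d & c)) = 00000011000000110000000000000000
  (((((~d & ~e) | c) | ~a) & (a | e)) | (~a & (d & c))) = 01010111010101111000111110001111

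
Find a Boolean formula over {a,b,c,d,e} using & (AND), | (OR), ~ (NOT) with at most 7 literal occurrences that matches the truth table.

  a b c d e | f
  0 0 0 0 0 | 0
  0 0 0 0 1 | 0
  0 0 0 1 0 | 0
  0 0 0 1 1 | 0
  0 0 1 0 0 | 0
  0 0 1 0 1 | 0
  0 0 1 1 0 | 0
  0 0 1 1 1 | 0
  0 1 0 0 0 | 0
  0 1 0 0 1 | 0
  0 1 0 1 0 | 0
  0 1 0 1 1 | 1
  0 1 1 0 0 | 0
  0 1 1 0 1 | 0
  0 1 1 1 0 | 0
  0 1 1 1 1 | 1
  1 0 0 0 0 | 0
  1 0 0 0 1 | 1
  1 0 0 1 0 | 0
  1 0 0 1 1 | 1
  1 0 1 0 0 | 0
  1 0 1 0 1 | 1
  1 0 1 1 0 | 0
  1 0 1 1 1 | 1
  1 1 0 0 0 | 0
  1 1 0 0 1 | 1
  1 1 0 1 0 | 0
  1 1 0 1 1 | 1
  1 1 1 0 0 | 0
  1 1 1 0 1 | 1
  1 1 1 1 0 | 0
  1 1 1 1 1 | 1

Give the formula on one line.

(((d | a) & e) & (a | b))

  (d | a) = 00110011001100111111111111111111
  ((d | a) & e) = 00010001000100010101010101010101
  (a | b) = 00000000111111111111111111111111
  (((d | a) & e) & (a | b)) = 00000000000100010101010101010101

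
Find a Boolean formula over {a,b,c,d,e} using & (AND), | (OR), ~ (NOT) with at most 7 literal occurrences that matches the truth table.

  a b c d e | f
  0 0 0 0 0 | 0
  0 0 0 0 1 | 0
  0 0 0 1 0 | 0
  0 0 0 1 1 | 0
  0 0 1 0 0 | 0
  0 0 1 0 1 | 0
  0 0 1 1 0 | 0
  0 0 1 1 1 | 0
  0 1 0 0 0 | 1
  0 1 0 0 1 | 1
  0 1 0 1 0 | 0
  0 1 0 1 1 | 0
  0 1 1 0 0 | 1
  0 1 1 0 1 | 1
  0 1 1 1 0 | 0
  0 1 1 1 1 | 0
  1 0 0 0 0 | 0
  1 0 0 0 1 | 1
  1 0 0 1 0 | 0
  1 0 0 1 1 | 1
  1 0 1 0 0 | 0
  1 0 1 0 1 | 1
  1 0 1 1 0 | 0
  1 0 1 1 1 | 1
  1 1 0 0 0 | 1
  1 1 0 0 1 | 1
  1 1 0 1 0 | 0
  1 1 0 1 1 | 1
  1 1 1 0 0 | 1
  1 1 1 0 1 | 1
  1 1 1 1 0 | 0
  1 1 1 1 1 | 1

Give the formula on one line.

  ~d = 11001100110011001100110011001100
  (~d & b) = 00000000110011000000000011001100
  (a & e) = 00000000000000000101010101010101
  ((~d & b) | (a & e)) = 00000000110011000101010111011101

((~d & b) | (a & e))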